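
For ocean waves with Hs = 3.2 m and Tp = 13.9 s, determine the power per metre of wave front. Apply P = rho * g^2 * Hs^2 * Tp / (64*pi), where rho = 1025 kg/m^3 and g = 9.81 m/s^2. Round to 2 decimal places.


Apply wave power formula:
  g^2 = 9.81^2 = 96.2361
  Hs^2 = 3.2^2 = 10.24
  Numerator = rho * g^2 * Hs^2 * Tp = 1025 * 96.2361 * 10.24 * 13.9 = 14040308.07
  Denominator = 64 * pi = 201.0619
  P = 14040308.07 / 201.0619 = 69830.76 W/m

69830.76


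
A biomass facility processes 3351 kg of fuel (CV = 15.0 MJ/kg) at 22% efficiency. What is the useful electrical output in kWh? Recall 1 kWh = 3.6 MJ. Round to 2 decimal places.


Total energy = mass * CV = 3351 * 15.0 = 50265.0 MJ
Useful energy = total * eta = 50265.0 * 0.22 = 11058.3 MJ
Convert to kWh: 11058.3 / 3.6
Useful energy = 3071.75 kWh

3071.75


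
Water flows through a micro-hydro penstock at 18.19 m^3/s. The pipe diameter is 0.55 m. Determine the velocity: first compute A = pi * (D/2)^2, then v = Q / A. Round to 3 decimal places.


Compute pipe cross-sectional area:
  A = pi * (D/2)^2 = pi * (0.55/2)^2 = 0.2376 m^2
Calculate velocity:
  v = Q / A = 18.19 / 0.2376
  v = 76.563 m/s

76.563


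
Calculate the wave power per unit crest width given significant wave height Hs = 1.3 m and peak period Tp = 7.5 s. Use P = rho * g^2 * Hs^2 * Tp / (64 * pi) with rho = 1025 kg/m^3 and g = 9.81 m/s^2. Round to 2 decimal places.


Apply wave power formula:
  g^2 = 9.81^2 = 96.2361
  Hs^2 = 1.3^2 = 1.69
  Numerator = rho * g^2 * Hs^2 * Tp = 1025 * 96.2361 * 1.69 * 7.5 = 1250287.38
  Denominator = 64 * pi = 201.0619
  P = 1250287.38 / 201.0619 = 6218.42 W/m

6218.42


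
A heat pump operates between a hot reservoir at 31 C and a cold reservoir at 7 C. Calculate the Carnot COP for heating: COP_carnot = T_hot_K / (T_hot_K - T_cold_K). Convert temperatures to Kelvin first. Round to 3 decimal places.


Convert to Kelvin:
  T_hot = 31 + 273.15 = 304.15 K
  T_cold = 7 + 273.15 = 280.15 K
Apply Carnot COP formula:
  COP = T_hot_K / (T_hot_K - T_cold_K) = 304.15 / 24.0
  COP = 12.673

12.673


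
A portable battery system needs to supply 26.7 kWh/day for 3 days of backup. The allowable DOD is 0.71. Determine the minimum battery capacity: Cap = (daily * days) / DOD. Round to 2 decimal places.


Total energy needed = daily * days = 26.7 * 3 = 80.1 kWh
Account for depth of discharge:
  Cap = total_energy / DOD = 80.1 / 0.71
  Cap = 112.82 kWh

112.82


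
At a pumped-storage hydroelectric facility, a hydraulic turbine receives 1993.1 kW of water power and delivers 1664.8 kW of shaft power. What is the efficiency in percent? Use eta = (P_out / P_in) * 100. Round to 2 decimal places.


Turbine efficiency = (output power / input power) * 100
eta = (1664.8 / 1993.1) * 100
eta = 83.53%

83.53


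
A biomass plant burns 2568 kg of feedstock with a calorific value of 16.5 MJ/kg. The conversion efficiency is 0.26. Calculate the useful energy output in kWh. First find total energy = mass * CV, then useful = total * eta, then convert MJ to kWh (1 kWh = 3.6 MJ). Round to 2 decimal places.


Total energy = mass * CV = 2568 * 16.5 = 42372.0 MJ
Useful energy = total * eta = 42372.0 * 0.26 = 11016.72 MJ
Convert to kWh: 11016.72 / 3.6
Useful energy = 3060.20 kWh

3060.20


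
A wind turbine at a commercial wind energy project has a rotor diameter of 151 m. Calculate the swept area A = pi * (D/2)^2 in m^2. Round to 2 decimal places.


Compute the rotor radius:
  r = D / 2 = 151 / 2 = 75.5 m
Calculate swept area:
  A = pi * r^2 = pi * 75.5^2
  A = 17907.86 m^2

17907.86


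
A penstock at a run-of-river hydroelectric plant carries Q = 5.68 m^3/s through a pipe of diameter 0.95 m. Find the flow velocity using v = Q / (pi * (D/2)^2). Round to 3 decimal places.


Compute pipe cross-sectional area:
  A = pi * (D/2)^2 = pi * (0.95/2)^2 = 0.7088 m^2
Calculate velocity:
  v = Q / A = 5.68 / 0.7088
  v = 8.013 m/s

8.013


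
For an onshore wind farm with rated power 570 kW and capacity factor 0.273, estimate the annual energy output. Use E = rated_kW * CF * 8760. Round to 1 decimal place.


Annual energy = rated_kW * capacity_factor * hours_per_year
Given: P_rated = 570 kW, CF = 0.273, hours = 8760
E = 570 * 0.273 * 8760
E = 1363143.6 kWh

1363143.6


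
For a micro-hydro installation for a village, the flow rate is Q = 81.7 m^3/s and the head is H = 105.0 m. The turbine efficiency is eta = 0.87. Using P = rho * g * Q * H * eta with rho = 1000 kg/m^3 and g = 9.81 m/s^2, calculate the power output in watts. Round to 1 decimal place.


Apply the hydropower formula P = rho * g * Q * H * eta
rho * g = 1000 * 9.81 = 9810.0
P = 9810.0 * 81.7 * 105.0 * 0.87
P = 73214924.0 W

73214924.0


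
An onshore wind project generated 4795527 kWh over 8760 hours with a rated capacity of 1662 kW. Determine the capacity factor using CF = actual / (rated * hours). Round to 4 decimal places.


Capacity factor = actual output / maximum possible output
Maximum possible = rated * hours = 1662 * 8760 = 14559120 kWh
CF = 4795527 / 14559120
CF = 0.3294

0.3294


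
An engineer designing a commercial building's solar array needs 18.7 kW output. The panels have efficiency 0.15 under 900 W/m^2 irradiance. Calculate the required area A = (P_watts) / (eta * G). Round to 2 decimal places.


Convert target power to watts: P = 18.7 * 1000 = 18700.0 W
Compute denominator: eta * G = 0.15 * 900 = 135.0
Required area A = P / (eta * G) = 18700.0 / 135.0
A = 138.52 m^2

138.52


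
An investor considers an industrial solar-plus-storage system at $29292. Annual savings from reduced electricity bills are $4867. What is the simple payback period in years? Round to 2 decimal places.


Simple payback period = initial cost / annual savings
Payback = 29292 / 4867
Payback = 6.02 years

6.02


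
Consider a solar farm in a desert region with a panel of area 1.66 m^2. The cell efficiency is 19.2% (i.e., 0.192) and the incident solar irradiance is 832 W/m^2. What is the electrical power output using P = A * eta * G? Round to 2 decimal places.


Use the solar power formula P = A * eta * G.
Given: A = 1.66 m^2, eta = 0.192, G = 832 W/m^2
P = 1.66 * 0.192 * 832
P = 265.18 W

265.18


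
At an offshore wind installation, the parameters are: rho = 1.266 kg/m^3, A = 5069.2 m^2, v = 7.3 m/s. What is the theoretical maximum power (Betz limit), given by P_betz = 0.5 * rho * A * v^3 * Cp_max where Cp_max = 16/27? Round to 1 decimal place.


The Betz coefficient Cp_max = 16/27 = 0.5926
v^3 = 7.3^3 = 389.017
P_betz = 0.5 * rho * A * v^3 * Cp_max
P_betz = 0.5 * 1.266 * 5069.2 * 389.017 * 0.5926
P_betz = 739721.0 W

739721.0


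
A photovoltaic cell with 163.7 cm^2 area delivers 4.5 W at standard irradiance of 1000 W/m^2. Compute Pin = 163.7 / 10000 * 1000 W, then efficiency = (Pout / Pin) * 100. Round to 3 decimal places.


First compute the input power:
  Pin = area_cm2 / 10000 * G = 163.7 / 10000 * 1000 = 16.37 W
Then compute efficiency:
  Efficiency = (Pout / Pin) * 100 = (4.5 / 16.37) * 100
  Efficiency = 27.489%

27.489


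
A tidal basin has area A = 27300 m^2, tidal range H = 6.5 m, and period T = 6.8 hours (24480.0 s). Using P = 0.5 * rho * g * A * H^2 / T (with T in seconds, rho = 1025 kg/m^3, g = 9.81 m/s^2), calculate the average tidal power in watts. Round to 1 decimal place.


Convert period to seconds: T = 6.8 * 3600 = 24480.0 s
H^2 = 6.5^2 = 42.25
P = 0.5 * rho * g * A * H^2 / T
P = 0.5 * 1025 * 9.81 * 27300 * 42.25 / 24480.0
P = 236886.8 W

236886.8


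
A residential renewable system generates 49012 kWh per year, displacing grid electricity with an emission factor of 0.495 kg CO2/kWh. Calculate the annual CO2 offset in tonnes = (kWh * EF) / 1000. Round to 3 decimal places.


CO2 offset in kg = generation * emission_factor
CO2 offset = 49012 * 0.495 = 24260.94 kg
Convert to tonnes:
  CO2 offset = 24260.94 / 1000 = 24.261 tonnes

24.261


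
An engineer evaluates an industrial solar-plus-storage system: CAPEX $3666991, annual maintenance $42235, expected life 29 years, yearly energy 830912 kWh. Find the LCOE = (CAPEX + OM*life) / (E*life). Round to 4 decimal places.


Total cost = CAPEX + OM * lifetime = 3666991 + 42235 * 29 = 3666991 + 1224815 = 4891806
Total generation = annual * lifetime = 830912 * 29 = 24096448 kWh
LCOE = 4891806 / 24096448
LCOE = 0.2030 $/kWh

0.2030


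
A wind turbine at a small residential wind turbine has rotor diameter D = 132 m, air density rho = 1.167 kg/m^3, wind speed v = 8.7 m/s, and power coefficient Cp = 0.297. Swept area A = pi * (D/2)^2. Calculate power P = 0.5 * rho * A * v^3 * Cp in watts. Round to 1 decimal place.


Step 1 -- Compute swept area:
  A = pi * (D/2)^2 = pi * (132/2)^2 = 13684.78 m^2
Step 2 -- Apply wind power equation:
  P = 0.5 * rho * A * v^3 * Cp
  v^3 = 8.7^3 = 658.503
  P = 0.5 * 1.167 * 13684.78 * 658.503 * 0.297
  P = 1561682.7 W

1561682.7


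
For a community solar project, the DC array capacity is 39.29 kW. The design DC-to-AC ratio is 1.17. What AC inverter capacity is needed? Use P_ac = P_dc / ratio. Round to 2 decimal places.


The inverter AC capacity is determined by the DC/AC ratio.
Given: P_dc = 39.29 kW, DC/AC ratio = 1.17
P_ac = P_dc / ratio = 39.29 / 1.17
P_ac = 33.58 kW

33.58


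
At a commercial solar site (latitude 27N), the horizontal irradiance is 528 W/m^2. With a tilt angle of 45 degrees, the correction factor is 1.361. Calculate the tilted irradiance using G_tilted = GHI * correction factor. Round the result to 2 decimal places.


Identify the given values:
  GHI = 528 W/m^2, tilt correction factor = 1.361
Apply the formula G_tilted = GHI * factor:
  G_tilted = 528 * 1.361
  G_tilted = 718.61 W/m^2

718.61


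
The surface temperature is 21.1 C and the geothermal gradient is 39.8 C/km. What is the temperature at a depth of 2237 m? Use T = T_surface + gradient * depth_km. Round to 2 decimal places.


Convert depth to km: 2237 / 1000 = 2.237 km
Temperature increase = gradient * depth_km = 39.8 * 2.237 = 89.03 C
Temperature at depth = T_surface + delta_T = 21.1 + 89.03
T = 110.13 C

110.13


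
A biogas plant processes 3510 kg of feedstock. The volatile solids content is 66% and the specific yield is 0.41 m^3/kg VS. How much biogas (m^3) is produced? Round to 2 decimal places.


Compute volatile solids:
  VS = mass * VS_fraction = 3510 * 0.66 = 2316.6 kg
Calculate biogas volume:
  Biogas = VS * specific_yield = 2316.6 * 0.41
  Biogas = 949.81 m^3

949.81


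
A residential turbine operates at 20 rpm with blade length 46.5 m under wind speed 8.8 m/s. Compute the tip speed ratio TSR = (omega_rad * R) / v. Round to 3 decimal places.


Convert rotational speed to rad/s:
  omega = 20 * 2 * pi / 60 = 2.0944 rad/s
Compute tip speed:
  v_tip = omega * R = 2.0944 * 46.5 = 97.389 m/s
Tip speed ratio:
  TSR = v_tip / v_wind = 97.389 / 8.8 = 11.067

11.067


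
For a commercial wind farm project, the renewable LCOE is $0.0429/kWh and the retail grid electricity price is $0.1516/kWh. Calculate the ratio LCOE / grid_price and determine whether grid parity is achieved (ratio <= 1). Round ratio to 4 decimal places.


Compare LCOE to grid price:
  LCOE = $0.0429/kWh, Grid price = $0.1516/kWh
  Ratio = LCOE / grid_price = 0.0429 / 0.1516 = 0.2830
  Grid parity achieved (ratio <= 1)? yes

0.2830


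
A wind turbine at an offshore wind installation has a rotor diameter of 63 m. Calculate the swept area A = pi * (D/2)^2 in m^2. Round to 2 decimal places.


Compute the rotor radius:
  r = D / 2 = 63 / 2 = 31.5 m
Calculate swept area:
  A = pi * r^2 = pi * 31.5^2
  A = 3117.25 m^2

3117.25


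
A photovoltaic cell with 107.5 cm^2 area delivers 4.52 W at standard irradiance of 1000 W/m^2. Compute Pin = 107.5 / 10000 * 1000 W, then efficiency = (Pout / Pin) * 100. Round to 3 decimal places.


First compute the input power:
  Pin = area_cm2 / 10000 * G = 107.5 / 10000 * 1000 = 10.75 W
Then compute efficiency:
  Efficiency = (Pout / Pin) * 100 = (4.52 / 10.75) * 100
  Efficiency = 42.047%

42.047


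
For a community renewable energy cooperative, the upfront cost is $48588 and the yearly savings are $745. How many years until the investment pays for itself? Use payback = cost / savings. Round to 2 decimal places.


Simple payback period = initial cost / annual savings
Payback = 48588 / 745
Payback = 65.22 years

65.22


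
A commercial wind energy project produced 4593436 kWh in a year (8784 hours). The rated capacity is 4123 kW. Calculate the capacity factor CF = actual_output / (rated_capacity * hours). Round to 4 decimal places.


Capacity factor = actual output / maximum possible output
Maximum possible = rated * hours = 4123 * 8784 = 36216432 kWh
CF = 4593436 / 36216432
CF = 0.1268

0.1268


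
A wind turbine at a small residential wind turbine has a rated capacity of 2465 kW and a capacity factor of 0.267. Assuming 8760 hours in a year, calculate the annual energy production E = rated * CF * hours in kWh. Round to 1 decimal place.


Annual energy = rated_kW * capacity_factor * hours_per_year
Given: P_rated = 2465 kW, CF = 0.267, hours = 8760
E = 2465 * 0.267 * 8760
E = 5765437.8 kWh

5765437.8


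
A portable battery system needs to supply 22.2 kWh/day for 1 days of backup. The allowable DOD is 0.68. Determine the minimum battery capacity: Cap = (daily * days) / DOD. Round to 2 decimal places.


Total energy needed = daily * days = 22.2 * 1 = 22.2 kWh
Account for depth of discharge:
  Cap = total_energy / DOD = 22.2 / 0.68
  Cap = 32.65 kWh

32.65


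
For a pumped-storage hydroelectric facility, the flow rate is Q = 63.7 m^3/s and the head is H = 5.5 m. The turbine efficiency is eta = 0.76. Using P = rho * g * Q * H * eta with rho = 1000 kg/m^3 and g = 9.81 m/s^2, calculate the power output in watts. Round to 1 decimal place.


Apply the hydropower formula P = rho * g * Q * H * eta
rho * g = 1000 * 9.81 = 9810.0
P = 9810.0 * 63.7 * 5.5 * 0.76
P = 2612069.5 W

2612069.5


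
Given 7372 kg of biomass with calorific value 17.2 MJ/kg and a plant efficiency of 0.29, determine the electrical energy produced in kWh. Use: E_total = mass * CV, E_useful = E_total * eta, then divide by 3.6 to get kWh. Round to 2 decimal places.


Total energy = mass * CV = 7372 * 17.2 = 126798.4 MJ
Useful energy = total * eta = 126798.4 * 0.29 = 36771.54 MJ
Convert to kWh: 36771.54 / 3.6
Useful energy = 10214.32 kWh

10214.32


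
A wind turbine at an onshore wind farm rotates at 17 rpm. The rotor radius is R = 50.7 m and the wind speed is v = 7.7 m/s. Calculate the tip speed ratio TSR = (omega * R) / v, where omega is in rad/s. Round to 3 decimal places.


Convert rotational speed to rad/s:
  omega = 17 * 2 * pi / 60 = 1.7802 rad/s
Compute tip speed:
  v_tip = omega * R = 1.7802 * 50.7 = 90.258 m/s
Tip speed ratio:
  TSR = v_tip / v_wind = 90.258 / 7.7 = 11.722

11.722


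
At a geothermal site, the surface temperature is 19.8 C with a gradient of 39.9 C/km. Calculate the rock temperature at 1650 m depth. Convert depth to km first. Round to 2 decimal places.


Convert depth to km: 1650 / 1000 = 1.65 km
Temperature increase = gradient * depth_km = 39.9 * 1.65 = 65.84 C
Temperature at depth = T_surface + delta_T = 19.8 + 65.84
T = 85.64 C

85.64


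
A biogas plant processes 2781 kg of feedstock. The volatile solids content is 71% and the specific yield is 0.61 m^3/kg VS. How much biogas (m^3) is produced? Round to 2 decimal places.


Compute volatile solids:
  VS = mass * VS_fraction = 2781 * 0.71 = 1974.51 kg
Calculate biogas volume:
  Biogas = VS * specific_yield = 1974.51 * 0.61
  Biogas = 1204.45 m^3

1204.45


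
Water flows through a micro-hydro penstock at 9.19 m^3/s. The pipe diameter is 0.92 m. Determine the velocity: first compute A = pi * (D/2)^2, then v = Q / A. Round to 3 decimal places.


Compute pipe cross-sectional area:
  A = pi * (D/2)^2 = pi * (0.92/2)^2 = 0.6648 m^2
Calculate velocity:
  v = Q / A = 9.19 / 0.6648
  v = 13.825 m/s

13.825


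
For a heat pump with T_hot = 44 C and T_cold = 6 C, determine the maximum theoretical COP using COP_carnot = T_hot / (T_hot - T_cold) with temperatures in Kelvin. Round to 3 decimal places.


Convert to Kelvin:
  T_hot = 44 + 273.15 = 317.15 K
  T_cold = 6 + 273.15 = 279.15 K
Apply Carnot COP formula:
  COP = T_hot_K / (T_hot_K - T_cold_K) = 317.15 / 38.0
  COP = 8.346

8.346


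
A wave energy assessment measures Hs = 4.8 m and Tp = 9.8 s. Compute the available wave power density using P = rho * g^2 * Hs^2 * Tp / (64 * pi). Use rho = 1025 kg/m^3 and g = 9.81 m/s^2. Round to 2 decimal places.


Apply wave power formula:
  g^2 = 9.81^2 = 96.2361
  Hs^2 = 4.8^2 = 23.04
  Numerator = rho * g^2 * Hs^2 * Tp = 1025 * 96.2361 * 23.04 * 9.8 = 22272575.03
  Denominator = 64 * pi = 201.0619
  P = 22272575.03 / 201.0619 = 110774.70 W/m

110774.70


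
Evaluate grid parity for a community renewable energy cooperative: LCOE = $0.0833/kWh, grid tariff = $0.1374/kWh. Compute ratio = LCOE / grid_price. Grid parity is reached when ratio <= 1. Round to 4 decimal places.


Compare LCOE to grid price:
  LCOE = $0.0833/kWh, Grid price = $0.1374/kWh
  Ratio = LCOE / grid_price = 0.0833 / 0.1374 = 0.6063
  Grid parity achieved (ratio <= 1)? yes

0.6063


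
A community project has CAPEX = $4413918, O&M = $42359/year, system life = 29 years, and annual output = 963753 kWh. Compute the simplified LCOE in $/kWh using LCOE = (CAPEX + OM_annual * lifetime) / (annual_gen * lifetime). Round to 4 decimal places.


Total cost = CAPEX + OM * lifetime = 4413918 + 42359 * 29 = 4413918 + 1228411 = 5642329
Total generation = annual * lifetime = 963753 * 29 = 27948837 kWh
LCOE = 5642329 / 27948837
LCOE = 0.2019 $/kWh

0.2019


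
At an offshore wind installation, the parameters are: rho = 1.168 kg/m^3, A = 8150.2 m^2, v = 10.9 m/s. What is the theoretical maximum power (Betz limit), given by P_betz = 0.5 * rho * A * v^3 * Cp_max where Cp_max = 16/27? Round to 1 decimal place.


The Betz coefficient Cp_max = 16/27 = 0.5926
v^3 = 10.9^3 = 1295.029
P_betz = 0.5 * rho * A * v^3 * Cp_max
P_betz = 0.5 * 1.168 * 8150.2 * 1295.029 * 0.5926
P_betz = 3652723.7 W

3652723.7


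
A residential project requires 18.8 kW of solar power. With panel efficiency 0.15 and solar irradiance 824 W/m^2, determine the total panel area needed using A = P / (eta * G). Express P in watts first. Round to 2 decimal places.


Convert target power to watts: P = 18.8 * 1000 = 18800.0 W
Compute denominator: eta * G = 0.15 * 824 = 123.6
Required area A = P / (eta * G) = 18800.0 / 123.6
A = 152.10 m^2

152.10


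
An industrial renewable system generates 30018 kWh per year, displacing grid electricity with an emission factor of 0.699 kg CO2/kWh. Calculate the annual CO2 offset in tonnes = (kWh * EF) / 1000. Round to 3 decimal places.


CO2 offset in kg = generation * emission_factor
CO2 offset = 30018 * 0.699 = 20982.58 kg
Convert to tonnes:
  CO2 offset = 20982.58 / 1000 = 20.983 tonnes

20.983


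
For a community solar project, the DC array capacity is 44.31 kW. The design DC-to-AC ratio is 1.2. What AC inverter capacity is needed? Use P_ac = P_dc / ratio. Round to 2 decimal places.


The inverter AC capacity is determined by the DC/AC ratio.
Given: P_dc = 44.31 kW, DC/AC ratio = 1.2
P_ac = P_dc / ratio = 44.31 / 1.2
P_ac = 36.93 kW

36.93


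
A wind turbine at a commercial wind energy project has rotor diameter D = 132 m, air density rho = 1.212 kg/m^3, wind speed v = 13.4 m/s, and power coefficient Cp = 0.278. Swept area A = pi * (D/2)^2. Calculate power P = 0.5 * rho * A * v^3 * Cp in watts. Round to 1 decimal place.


Step 1 -- Compute swept area:
  A = pi * (D/2)^2 = pi * (132/2)^2 = 13684.78 m^2
Step 2 -- Apply wind power equation:
  P = 0.5 * rho * A * v^3 * Cp
  v^3 = 13.4^3 = 2406.104
  P = 0.5 * 1.212 * 13684.78 * 2406.104 * 0.278
  P = 5547145.5 W

5547145.5


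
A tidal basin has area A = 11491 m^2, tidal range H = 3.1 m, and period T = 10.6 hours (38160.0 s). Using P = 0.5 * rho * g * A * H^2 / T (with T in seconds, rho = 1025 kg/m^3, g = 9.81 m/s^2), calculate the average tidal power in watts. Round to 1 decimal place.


Convert period to seconds: T = 10.6 * 3600 = 38160.0 s
H^2 = 3.1^2 = 9.61
P = 0.5 * rho * g * A * H^2 / T
P = 0.5 * 1025 * 9.81 * 11491 * 9.61 / 38160.0
P = 14549.1 W

14549.1


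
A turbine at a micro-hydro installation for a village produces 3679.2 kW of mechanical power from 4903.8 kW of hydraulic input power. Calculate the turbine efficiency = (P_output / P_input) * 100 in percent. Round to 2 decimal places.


Turbine efficiency = (output power / input power) * 100
eta = (3679.2 / 4903.8) * 100
eta = 75.03%

75.03


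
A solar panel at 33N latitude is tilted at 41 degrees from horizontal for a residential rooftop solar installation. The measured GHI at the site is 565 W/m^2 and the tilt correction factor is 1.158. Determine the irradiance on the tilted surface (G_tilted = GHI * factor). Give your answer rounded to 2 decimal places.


Identify the given values:
  GHI = 565 W/m^2, tilt correction factor = 1.158
Apply the formula G_tilted = GHI * factor:
  G_tilted = 565 * 1.158
  G_tilted = 654.27 W/m^2

654.27


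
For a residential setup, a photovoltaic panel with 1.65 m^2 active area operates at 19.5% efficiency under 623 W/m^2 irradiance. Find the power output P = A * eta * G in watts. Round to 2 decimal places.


Use the solar power formula P = A * eta * G.
Given: A = 1.65 m^2, eta = 0.195, G = 623 W/m^2
P = 1.65 * 0.195 * 623
P = 200.45 W

200.45


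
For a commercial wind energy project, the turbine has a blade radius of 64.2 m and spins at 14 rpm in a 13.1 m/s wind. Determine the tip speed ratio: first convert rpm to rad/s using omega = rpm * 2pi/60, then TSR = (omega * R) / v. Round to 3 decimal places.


Convert rotational speed to rad/s:
  omega = 14 * 2 * pi / 60 = 1.4661 rad/s
Compute tip speed:
  v_tip = omega * R = 1.4661 * 64.2 = 94.122 m/s
Tip speed ratio:
  TSR = v_tip / v_wind = 94.122 / 13.1 = 7.185

7.185


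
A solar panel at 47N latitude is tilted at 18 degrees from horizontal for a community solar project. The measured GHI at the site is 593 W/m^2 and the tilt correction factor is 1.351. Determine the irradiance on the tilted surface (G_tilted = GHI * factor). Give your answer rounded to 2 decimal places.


Identify the given values:
  GHI = 593 W/m^2, tilt correction factor = 1.351
Apply the formula G_tilted = GHI * factor:
  G_tilted = 593 * 1.351
  G_tilted = 801.14 W/m^2

801.14


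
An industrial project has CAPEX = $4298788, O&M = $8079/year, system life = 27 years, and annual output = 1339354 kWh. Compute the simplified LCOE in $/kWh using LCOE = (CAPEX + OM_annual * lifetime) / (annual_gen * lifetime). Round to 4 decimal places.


Total cost = CAPEX + OM * lifetime = 4298788 + 8079 * 27 = 4298788 + 218133 = 4516921
Total generation = annual * lifetime = 1339354 * 27 = 36162558 kWh
LCOE = 4516921 / 36162558
LCOE = 0.1249 $/kWh

0.1249


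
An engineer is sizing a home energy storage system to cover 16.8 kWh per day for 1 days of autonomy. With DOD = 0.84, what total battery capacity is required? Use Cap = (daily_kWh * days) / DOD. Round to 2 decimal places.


Total energy needed = daily * days = 16.8 * 1 = 16.8 kWh
Account for depth of discharge:
  Cap = total_energy / DOD = 16.8 / 0.84
  Cap = 20.00 kWh

20.00


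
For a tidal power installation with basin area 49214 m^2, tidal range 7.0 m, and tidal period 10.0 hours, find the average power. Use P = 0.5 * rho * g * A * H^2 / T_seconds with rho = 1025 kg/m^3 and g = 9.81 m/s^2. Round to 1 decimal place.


Convert period to seconds: T = 10.0 * 3600 = 36000.0 s
H^2 = 7.0^2 = 49.0
P = 0.5 * rho * g * A * H^2 / T
P = 0.5 * 1025 * 9.81 * 49214 * 49.0 / 36000.0
P = 336779.1 W

336779.1


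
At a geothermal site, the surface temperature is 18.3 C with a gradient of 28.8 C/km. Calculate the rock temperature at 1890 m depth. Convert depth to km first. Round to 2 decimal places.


Convert depth to km: 1890 / 1000 = 1.89 km
Temperature increase = gradient * depth_km = 28.8 * 1.89 = 54.43 C
Temperature at depth = T_surface + delta_T = 18.3 + 54.43
T = 72.73 C

72.73


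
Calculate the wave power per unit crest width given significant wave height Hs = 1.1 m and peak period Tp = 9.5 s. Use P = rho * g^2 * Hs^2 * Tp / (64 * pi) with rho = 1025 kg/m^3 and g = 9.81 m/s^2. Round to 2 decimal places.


Apply wave power formula:
  g^2 = 9.81^2 = 96.2361
  Hs^2 = 1.1^2 = 1.21
  Numerator = rho * g^2 * Hs^2 * Tp = 1025 * 96.2361 * 1.21 * 9.5 = 1133889.82
  Denominator = 64 * pi = 201.0619
  P = 1133889.82 / 201.0619 = 5639.51 W/m

5639.51


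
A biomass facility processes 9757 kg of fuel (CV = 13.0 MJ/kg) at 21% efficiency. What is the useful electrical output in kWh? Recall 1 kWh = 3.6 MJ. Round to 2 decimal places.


Total energy = mass * CV = 9757 * 13.0 = 126841.0 MJ
Useful energy = total * eta = 126841.0 * 0.21 = 26636.61 MJ
Convert to kWh: 26636.61 / 3.6
Useful energy = 7399.06 kWh

7399.06


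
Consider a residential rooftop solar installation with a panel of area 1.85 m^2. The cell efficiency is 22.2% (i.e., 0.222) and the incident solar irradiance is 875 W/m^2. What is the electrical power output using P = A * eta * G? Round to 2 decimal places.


Use the solar power formula P = A * eta * G.
Given: A = 1.85 m^2, eta = 0.222, G = 875 W/m^2
P = 1.85 * 0.222 * 875
P = 359.36 W

359.36


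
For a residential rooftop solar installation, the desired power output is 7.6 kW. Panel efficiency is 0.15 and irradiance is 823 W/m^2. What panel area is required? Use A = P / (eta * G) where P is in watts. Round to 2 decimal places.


Convert target power to watts: P = 7.6 * 1000 = 7600.0 W
Compute denominator: eta * G = 0.15 * 823 = 123.45
Required area A = P / (eta * G) = 7600.0 / 123.45
A = 61.56 m^2

61.56


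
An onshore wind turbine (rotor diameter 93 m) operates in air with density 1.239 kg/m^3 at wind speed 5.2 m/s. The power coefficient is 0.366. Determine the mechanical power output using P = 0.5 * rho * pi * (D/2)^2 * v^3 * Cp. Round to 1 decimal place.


Step 1 -- Compute swept area:
  A = pi * (D/2)^2 = pi * (93/2)^2 = 6792.91 m^2
Step 2 -- Apply wind power equation:
  P = 0.5 * rho * A * v^3 * Cp
  v^3 = 5.2^3 = 140.608
  P = 0.5 * 1.239 * 6792.91 * 140.608 * 0.366
  P = 216565.0 W

216565.0


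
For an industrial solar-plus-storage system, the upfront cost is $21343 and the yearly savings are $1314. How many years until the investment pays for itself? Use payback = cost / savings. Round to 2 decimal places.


Simple payback period = initial cost / annual savings
Payback = 21343 / 1314
Payback = 16.24 years

16.24


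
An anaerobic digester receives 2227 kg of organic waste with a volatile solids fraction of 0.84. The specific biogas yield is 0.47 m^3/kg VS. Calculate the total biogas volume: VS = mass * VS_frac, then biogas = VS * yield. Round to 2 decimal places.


Compute volatile solids:
  VS = mass * VS_fraction = 2227 * 0.84 = 1870.68 kg
Calculate biogas volume:
  Biogas = VS * specific_yield = 1870.68 * 0.47
  Biogas = 879.22 m^3

879.22


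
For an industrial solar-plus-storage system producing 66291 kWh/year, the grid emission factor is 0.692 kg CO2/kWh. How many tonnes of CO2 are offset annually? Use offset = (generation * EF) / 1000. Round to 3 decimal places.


CO2 offset in kg = generation * emission_factor
CO2 offset = 66291 * 0.692 = 45873.37 kg
Convert to tonnes:
  CO2 offset = 45873.37 / 1000 = 45.873 tonnes

45.873


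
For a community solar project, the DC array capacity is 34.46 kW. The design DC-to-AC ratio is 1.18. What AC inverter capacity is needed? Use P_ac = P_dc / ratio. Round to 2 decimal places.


The inverter AC capacity is determined by the DC/AC ratio.
Given: P_dc = 34.46 kW, DC/AC ratio = 1.18
P_ac = P_dc / ratio = 34.46 / 1.18
P_ac = 29.20 kW

29.20


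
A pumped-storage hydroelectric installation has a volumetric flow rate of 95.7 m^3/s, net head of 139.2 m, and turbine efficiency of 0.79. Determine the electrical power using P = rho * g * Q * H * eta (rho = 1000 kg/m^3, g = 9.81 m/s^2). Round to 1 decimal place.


Apply the hydropower formula P = rho * g * Q * H * eta
rho * g = 1000 * 9.81 = 9810.0
P = 9810.0 * 95.7 * 139.2 * 0.79
P = 103239827.9 W

103239827.9


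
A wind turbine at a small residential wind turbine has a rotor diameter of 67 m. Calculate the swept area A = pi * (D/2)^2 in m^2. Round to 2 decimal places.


Compute the rotor radius:
  r = D / 2 = 67 / 2 = 33.5 m
Calculate swept area:
  A = pi * r^2 = pi * 33.5^2
  A = 3525.65 m^2

3525.65


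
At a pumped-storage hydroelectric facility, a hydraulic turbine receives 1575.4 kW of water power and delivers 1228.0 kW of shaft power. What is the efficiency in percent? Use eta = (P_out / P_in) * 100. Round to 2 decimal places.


Turbine efficiency = (output power / input power) * 100
eta = (1228.0 / 1575.4) * 100
eta = 77.95%

77.95


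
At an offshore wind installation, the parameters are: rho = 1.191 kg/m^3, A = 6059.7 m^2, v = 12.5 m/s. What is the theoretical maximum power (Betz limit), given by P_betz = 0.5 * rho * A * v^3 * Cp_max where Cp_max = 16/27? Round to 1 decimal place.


The Betz coefficient Cp_max = 16/27 = 0.5926
v^3 = 12.5^3 = 1953.125
P_betz = 0.5 * rho * A * v^3 * Cp_max
P_betz = 0.5 * 1.191 * 6059.7 * 1953.125 * 0.5926
P_betz = 4176564.1 W

4176564.1


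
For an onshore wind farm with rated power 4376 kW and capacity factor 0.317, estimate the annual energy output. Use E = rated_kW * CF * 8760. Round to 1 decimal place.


Annual energy = rated_kW * capacity_factor * hours_per_year
Given: P_rated = 4376 kW, CF = 0.317, hours = 8760
E = 4376 * 0.317 * 8760
E = 12151801.9 kWh

12151801.9


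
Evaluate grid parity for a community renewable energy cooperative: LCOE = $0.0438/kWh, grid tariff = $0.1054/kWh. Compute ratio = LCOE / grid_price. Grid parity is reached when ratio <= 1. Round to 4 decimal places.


Compare LCOE to grid price:
  LCOE = $0.0438/kWh, Grid price = $0.1054/kWh
  Ratio = LCOE / grid_price = 0.0438 / 0.1054 = 0.4156
  Grid parity achieved (ratio <= 1)? yes

0.4156


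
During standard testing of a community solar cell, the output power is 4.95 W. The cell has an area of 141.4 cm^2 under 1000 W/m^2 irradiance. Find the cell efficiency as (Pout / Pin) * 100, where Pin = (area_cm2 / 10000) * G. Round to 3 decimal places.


First compute the input power:
  Pin = area_cm2 / 10000 * G = 141.4 / 10000 * 1000 = 14.14 W
Then compute efficiency:
  Efficiency = (Pout / Pin) * 100 = (4.95 / 14.14) * 100
  Efficiency = 35.007%

35.007


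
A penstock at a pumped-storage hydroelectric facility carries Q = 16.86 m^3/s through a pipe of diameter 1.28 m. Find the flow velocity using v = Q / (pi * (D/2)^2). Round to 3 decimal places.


Compute pipe cross-sectional area:
  A = pi * (D/2)^2 = pi * (1.28/2)^2 = 1.2868 m^2
Calculate velocity:
  v = Q / A = 16.86 / 1.2868
  v = 13.102 m/s

13.102


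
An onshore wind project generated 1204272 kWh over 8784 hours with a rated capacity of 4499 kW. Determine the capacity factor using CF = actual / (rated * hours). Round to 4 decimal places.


Capacity factor = actual output / maximum possible output
Maximum possible = rated * hours = 4499 * 8784 = 39519216 kWh
CF = 1204272 / 39519216
CF = 0.0305

0.0305


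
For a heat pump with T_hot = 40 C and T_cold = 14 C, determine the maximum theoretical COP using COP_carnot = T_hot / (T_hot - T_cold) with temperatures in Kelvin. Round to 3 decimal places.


Convert to Kelvin:
  T_hot = 40 + 273.15 = 313.15 K
  T_cold = 14 + 273.15 = 287.15 K
Apply Carnot COP formula:
  COP = T_hot_K / (T_hot_K - T_cold_K) = 313.15 / 26.0
  COP = 12.044

12.044


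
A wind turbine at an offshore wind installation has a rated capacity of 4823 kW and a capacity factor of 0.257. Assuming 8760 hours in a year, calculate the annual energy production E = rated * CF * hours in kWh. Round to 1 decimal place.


Annual energy = rated_kW * capacity_factor * hours_per_year
Given: P_rated = 4823 kW, CF = 0.257, hours = 8760
E = 4823 * 0.257 * 8760
E = 10858116.4 kWh

10858116.4


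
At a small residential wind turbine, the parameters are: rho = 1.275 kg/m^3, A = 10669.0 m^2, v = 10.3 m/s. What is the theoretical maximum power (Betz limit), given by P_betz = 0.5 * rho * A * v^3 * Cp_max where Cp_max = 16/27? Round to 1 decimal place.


The Betz coefficient Cp_max = 16/27 = 0.5926
v^3 = 10.3^3 = 1092.727
P_betz = 0.5 * rho * A * v^3 * Cp_max
P_betz = 0.5 * 1.275 * 10669.0 * 1092.727 * 0.5926
P_betz = 4404248.3 W

4404248.3


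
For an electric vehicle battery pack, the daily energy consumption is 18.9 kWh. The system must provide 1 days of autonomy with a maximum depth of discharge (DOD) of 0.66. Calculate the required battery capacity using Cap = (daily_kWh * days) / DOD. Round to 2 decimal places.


Total energy needed = daily * days = 18.9 * 1 = 18.9 kWh
Account for depth of discharge:
  Cap = total_energy / DOD = 18.9 / 0.66
  Cap = 28.64 kWh

28.64


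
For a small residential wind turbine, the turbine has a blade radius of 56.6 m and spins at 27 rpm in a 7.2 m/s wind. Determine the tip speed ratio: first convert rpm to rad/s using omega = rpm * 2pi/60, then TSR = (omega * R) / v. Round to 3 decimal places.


Convert rotational speed to rad/s:
  omega = 27 * 2 * pi / 60 = 2.8274 rad/s
Compute tip speed:
  v_tip = omega * R = 2.8274 * 56.6 = 160.033 m/s
Tip speed ratio:
  TSR = v_tip / v_wind = 160.033 / 7.2 = 22.227

22.227


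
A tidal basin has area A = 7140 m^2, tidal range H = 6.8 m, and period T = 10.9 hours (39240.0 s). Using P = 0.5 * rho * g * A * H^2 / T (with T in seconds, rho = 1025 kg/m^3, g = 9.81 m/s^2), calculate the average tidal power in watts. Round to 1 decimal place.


Convert period to seconds: T = 10.9 * 3600 = 39240.0 s
H^2 = 6.8^2 = 46.24
P = 0.5 * rho * g * A * H^2 / T
P = 0.5 * 1025 * 9.81 * 7140 * 46.24 / 39240.0
P = 42300.9 W

42300.9


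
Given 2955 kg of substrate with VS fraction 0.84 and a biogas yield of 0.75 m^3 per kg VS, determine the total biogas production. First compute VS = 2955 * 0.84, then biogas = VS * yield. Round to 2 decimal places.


Compute volatile solids:
  VS = mass * VS_fraction = 2955 * 0.84 = 2482.2 kg
Calculate biogas volume:
  Biogas = VS * specific_yield = 2482.2 * 0.75
  Biogas = 1861.65 m^3

1861.65


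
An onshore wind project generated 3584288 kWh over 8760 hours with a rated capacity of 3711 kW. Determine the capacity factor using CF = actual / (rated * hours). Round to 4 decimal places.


Capacity factor = actual output / maximum possible output
Maximum possible = rated * hours = 3711 * 8760 = 32508360 kWh
CF = 3584288 / 32508360
CF = 0.1103

0.1103


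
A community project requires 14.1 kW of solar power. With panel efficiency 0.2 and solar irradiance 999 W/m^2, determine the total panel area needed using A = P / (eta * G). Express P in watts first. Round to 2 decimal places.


Convert target power to watts: P = 14.1 * 1000 = 14100.0 W
Compute denominator: eta * G = 0.2 * 999 = 199.8
Required area A = P / (eta * G) = 14100.0 / 199.8
A = 70.57 m^2

70.57


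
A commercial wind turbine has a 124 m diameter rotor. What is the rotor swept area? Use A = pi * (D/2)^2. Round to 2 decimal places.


Compute the rotor radius:
  r = D / 2 = 124 / 2 = 62.0 m
Calculate swept area:
  A = pi * r^2 = pi * 62.0^2
  A = 12076.28 m^2

12076.28


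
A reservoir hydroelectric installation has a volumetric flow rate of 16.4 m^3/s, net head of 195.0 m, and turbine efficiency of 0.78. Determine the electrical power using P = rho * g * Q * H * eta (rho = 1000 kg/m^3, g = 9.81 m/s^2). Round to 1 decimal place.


Apply the hydropower formula P = rho * g * Q * H * eta
rho * g = 1000 * 9.81 = 9810.0
P = 9810.0 * 16.4 * 195.0 * 0.78
P = 24470456.4 W

24470456.4


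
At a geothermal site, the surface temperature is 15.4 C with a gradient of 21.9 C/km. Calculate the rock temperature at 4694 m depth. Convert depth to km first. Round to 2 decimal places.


Convert depth to km: 4694 / 1000 = 4.694 km
Temperature increase = gradient * depth_km = 21.9 * 4.694 = 102.8 C
Temperature at depth = T_surface + delta_T = 15.4 + 102.8
T = 118.20 C

118.20


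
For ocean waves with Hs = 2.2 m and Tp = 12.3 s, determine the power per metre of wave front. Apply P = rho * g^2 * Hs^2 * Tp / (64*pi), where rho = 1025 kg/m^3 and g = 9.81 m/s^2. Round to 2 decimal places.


Apply wave power formula:
  g^2 = 9.81^2 = 96.2361
  Hs^2 = 2.2^2 = 4.84
  Numerator = rho * g^2 * Hs^2 * Tp = 1025 * 96.2361 * 4.84 * 12.3 = 5872355.69
  Denominator = 64 * pi = 201.0619
  P = 5872355.69 / 201.0619 = 29206.70 W/m

29206.70


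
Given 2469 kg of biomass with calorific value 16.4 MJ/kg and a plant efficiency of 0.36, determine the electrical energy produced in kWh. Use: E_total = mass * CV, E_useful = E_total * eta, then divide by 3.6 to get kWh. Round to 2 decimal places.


Total energy = mass * CV = 2469 * 16.4 = 40491.6 MJ
Useful energy = total * eta = 40491.6 * 0.36 = 14576.98 MJ
Convert to kWh: 14576.98 / 3.6
Useful energy = 4049.16 kWh

4049.16


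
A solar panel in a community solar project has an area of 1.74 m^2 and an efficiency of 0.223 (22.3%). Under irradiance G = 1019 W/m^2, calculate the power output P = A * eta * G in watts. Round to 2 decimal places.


Use the solar power formula P = A * eta * G.
Given: A = 1.74 m^2, eta = 0.223, G = 1019 W/m^2
P = 1.74 * 0.223 * 1019
P = 395.39 W

395.39


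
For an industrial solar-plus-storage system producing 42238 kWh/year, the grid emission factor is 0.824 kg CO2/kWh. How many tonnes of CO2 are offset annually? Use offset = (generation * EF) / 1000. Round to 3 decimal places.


CO2 offset in kg = generation * emission_factor
CO2 offset = 42238 * 0.824 = 34804.11 kg
Convert to tonnes:
  CO2 offset = 34804.11 / 1000 = 34.804 tonnes

34.804


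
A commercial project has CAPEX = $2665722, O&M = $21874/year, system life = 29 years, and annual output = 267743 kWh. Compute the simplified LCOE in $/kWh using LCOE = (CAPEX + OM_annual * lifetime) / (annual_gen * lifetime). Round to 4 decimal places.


Total cost = CAPEX + OM * lifetime = 2665722 + 21874 * 29 = 2665722 + 634346 = 3300068
Total generation = annual * lifetime = 267743 * 29 = 7764547 kWh
LCOE = 3300068 / 7764547
LCOE = 0.4250 $/kWh

0.4250


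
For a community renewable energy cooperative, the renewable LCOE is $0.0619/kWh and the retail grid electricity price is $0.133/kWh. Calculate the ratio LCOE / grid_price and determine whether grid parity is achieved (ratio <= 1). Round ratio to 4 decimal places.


Compare LCOE to grid price:
  LCOE = $0.0619/kWh, Grid price = $0.133/kWh
  Ratio = LCOE / grid_price = 0.0619 / 0.133 = 0.4654
  Grid parity achieved (ratio <= 1)? yes

0.4654


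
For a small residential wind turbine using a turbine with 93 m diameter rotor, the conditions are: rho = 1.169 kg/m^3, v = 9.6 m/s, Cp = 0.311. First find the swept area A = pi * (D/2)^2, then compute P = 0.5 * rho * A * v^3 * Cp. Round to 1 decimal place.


Step 1 -- Compute swept area:
  A = pi * (D/2)^2 = pi * (93/2)^2 = 6792.91 m^2
Step 2 -- Apply wind power equation:
  P = 0.5 * rho * A * v^3 * Cp
  v^3 = 9.6^3 = 884.736
  P = 0.5 * 1.169 * 6792.91 * 884.736 * 0.311
  P = 1092482.2 W

1092482.2


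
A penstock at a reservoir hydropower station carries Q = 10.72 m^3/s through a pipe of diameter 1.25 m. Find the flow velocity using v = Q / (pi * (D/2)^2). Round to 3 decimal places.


Compute pipe cross-sectional area:
  A = pi * (D/2)^2 = pi * (1.25/2)^2 = 1.2272 m^2
Calculate velocity:
  v = Q / A = 10.72 / 1.2272
  v = 8.735 m/s

8.735


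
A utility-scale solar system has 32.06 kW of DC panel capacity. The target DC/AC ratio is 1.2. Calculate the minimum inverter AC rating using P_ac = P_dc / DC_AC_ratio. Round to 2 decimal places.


The inverter AC capacity is determined by the DC/AC ratio.
Given: P_dc = 32.06 kW, DC/AC ratio = 1.2
P_ac = P_dc / ratio = 32.06 / 1.2
P_ac = 26.72 kW

26.72
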